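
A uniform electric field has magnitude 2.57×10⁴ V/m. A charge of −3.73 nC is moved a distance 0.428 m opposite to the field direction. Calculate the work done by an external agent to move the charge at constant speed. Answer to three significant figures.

The potential change for a displacement 0.428 m opposite to the field direction is ΔV = +Ed = 1.10×10⁴ V.
W_ext = qΔV = -4.10×10⁻⁵ J.

-4.10×10⁻⁵ J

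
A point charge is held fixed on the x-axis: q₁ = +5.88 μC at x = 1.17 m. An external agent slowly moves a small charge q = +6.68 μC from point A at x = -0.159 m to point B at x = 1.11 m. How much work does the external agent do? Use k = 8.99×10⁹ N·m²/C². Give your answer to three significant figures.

For quasistatic motion the external work equals the change in potential energy: W_ext = qΔV = q(V_B − V_A).
At A: distance to the source charge is 1.33 m; V_A = kq₁/r = 3.98×10⁴ V.
At B: distance to the source charge is 0.0600 m; V_B = kq₁/r = 8.81×10⁵ V.
ΔV = V_B − V_A = 8.41×10⁵ V.
W_ext = qΔV = (6.68×10⁻⁶ C)(8.41×10⁵ V) = 5.62 J.

5.62 J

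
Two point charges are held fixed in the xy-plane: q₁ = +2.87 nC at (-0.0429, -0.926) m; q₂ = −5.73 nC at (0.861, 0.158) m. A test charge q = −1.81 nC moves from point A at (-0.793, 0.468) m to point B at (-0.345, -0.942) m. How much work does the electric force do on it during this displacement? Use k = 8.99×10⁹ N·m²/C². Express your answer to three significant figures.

The work done by the electric force is W_field = −ΔU = −q(V_B − V_A) = q(V_A − V_B).
At A: distances to the source charges are 1.58 m, 1.68 m; V_A = Σ kqᵢ/rᵢ = -14.3 V.
At B: distances to the source charges are 0.303 m, 1.63 m; V_B = Σ kqᵢ/rᵢ = 53.7 V.
ΔV = V_B − V_A = 68.0 V.
W_field = −qΔV = −(-1.81×10⁻⁹ C)(68.0 V) = 1.23×10⁻⁷ J.

1.23×10⁻⁷ J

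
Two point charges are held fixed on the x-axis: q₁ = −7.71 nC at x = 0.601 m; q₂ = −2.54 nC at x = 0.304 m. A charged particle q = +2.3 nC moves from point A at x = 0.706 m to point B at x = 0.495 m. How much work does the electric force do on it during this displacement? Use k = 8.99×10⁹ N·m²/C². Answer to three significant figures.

The work done by the electric force is W_field = −ΔU = −q(V_B − V_A) = q(V_A − V_B).
At A: distances to the source charges are 0.105 m, 0.402 m; V_A = Σ kqᵢ/rᵢ = -717 V.
At B: distances to the source charges are 0.106 m, 0.191 m; V_B = Σ kqᵢ/rᵢ = -773 V.
ΔV = V_B − V_A = -56.5 V.
W_field = −qΔV = −(2.30×10⁻⁹ C)(-56.5 V) = 1.30×10⁻⁷ J.

1.30×10⁻⁷ J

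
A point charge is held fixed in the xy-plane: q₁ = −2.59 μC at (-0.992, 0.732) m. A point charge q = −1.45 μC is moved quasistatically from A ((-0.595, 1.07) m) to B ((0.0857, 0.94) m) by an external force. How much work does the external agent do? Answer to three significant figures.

For quasistatic motion the external work equals the change in potential energy: W_ext = qΔV = q(V_B − V_A).
At A: distance to the source charge is 0.521 m; V_A = kq₁/r = -4.47×10⁴ V.
At B: distance to the source charge is 1.10 m; V_B = kq₁/r = -2.12×10⁴ V.
ΔV = V_B − V_A = 2.34×10⁴ V.
W_ext = qΔV = (-1.45×10⁻⁶ C)(2.34×10⁴ V) = -0.0340 J.

-0.0340 J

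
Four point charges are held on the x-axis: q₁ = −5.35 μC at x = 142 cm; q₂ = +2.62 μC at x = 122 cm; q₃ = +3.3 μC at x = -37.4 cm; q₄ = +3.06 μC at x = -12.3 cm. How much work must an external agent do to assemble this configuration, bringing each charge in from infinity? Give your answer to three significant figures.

The assembly work is the sum of pairwise potential energies, U = Σ_{i<j} kqᵢqⱼ/rᵢⱼ.
Pair separations: r₁₂ = 0.200 m, r₁₃ = 1.79 m, r₁₄ = 1.54 m, r₂₃ = 1.59 m, r₂₄ = 1.34 m, r₃₄ = 0.251 m.
Summing all 6 pair terms gives U = -0.350 J.

-0.350 J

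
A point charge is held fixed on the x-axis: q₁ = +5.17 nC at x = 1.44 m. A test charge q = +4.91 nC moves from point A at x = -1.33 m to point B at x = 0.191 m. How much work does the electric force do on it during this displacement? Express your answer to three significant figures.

The work done by the electric force is W_field = −ΔU = −q(V_B − V_A) = q(V_A − V_B).
At A: distance to the source charge is 2.77 m; V_A = kq₁/r = 16.8 V.
At B: distance to the source charge is 1.25 m; V_B = kq₁/r = 37.2 V.
ΔV = V_B − V_A = 20.4 V.
W_field = −qΔV = −(4.91×10⁻⁹ C)(20.4 V) = -1.00×10⁻⁷ J.

-1.00×10⁻⁷ J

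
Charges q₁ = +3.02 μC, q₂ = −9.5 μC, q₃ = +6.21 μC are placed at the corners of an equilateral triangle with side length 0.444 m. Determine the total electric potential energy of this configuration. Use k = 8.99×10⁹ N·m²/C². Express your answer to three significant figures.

The assembly work is the sum of pairwise potential energies, U = Σ_{i<j} kqᵢqⱼ/rᵢⱼ.
All three pair separations equal the side length, 0.444 m.
U = (-0.581) + (0.380) + (-1.19) = -1.40 J.

-1.40 J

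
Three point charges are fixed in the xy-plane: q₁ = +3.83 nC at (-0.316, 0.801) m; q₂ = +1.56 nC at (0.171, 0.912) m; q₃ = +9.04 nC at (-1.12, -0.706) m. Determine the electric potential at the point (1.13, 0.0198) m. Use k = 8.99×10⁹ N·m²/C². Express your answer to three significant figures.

66.0 V

Electric potential is a scalar, so the contributions from each charge add algebraically: V = Σ kqᵢ/rᵢ.
Distances from the field point to each charge: r₁ = 1.64 m, r₂ = 1.31 m, r₃ = 2.36 m.
V = k[(3.83×10⁻⁹)/(1.64) + (1.56×10⁻⁹)/(1.31) + (9.04×10⁻⁹)/(2.36)] = 66.0 V.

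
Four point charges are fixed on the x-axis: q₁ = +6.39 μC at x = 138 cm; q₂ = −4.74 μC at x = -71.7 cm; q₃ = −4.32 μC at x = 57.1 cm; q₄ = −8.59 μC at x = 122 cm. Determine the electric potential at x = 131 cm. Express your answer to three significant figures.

-1.11×10⁵ V

Electric potential is a scalar, so the contributions from each charge add algebraically: V = Σ kqᵢ/rᵢ.
Distances from the field point to each charge: r₁ = 0.0700 m, r₂ = 2.03 m, r₃ = 0.739 m, r₄ = 0.0900 m.
V = k[(6.39×10⁻⁶)/(0.0700) + (-4.74×10⁻⁶)/(2.03) + (-4.32×10⁻⁶)/(0.739) + (-8.59×10⁻⁶)/(0.0900)] = -1.11×10⁵ V.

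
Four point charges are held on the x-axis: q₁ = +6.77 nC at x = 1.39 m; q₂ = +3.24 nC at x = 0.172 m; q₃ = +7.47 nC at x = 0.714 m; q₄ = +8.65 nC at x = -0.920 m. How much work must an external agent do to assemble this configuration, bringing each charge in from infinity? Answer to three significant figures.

2.05×10⁻⁶ J

The assembly work is the sum of pairwise potential energies, U = Σ_{i<j} kqᵢqⱼ/rᵢⱼ.
Pair separations: r₁₂ = 1.22 m, r₁₃ = 0.676 m, r₁₄ = 2.31 m, r₂₃ = 0.542 m, r₂₄ = 1.09 m, r₃₄ = 1.63 m.
Summing all 6 pair terms gives U = 2.05×10⁻⁶ J.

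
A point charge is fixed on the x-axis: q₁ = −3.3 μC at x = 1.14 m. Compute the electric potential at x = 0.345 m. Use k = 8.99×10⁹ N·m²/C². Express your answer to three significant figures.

The total potential is the scalar sum of each charge's contribution, V = Σ kqᵢ/rᵢ.
V = k[(-3.30×10⁻⁶)/(0.795)] = -3.73×10⁴ V.

-3.73×10⁴ V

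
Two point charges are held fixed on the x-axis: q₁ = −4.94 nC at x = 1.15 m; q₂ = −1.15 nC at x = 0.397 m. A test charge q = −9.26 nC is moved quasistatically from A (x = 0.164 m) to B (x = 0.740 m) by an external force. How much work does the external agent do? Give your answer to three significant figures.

4.54×10⁻⁷ J

For quasistatic motion the external work equals the change in potential energy: W_ext = qΔV = q(V_B − V_A).
At A: distances to the source charges are 0.986 m, 0.233 m; V_A = Σ kqᵢ/rᵢ = -89.4 V.
At B: distances to the source charges are 0.410 m, 0.343 m; V_B = Σ kqᵢ/rᵢ = -138 V.
ΔV = V_B − V_A = -49.0 V.
W_ext = qΔV = (-9.26×10⁻⁹ C)(-49.0 V) = 4.54×10⁻⁷ J.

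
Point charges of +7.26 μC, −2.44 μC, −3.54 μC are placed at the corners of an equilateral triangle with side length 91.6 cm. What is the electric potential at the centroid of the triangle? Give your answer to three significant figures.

2.18×10⁴ V

Electric potential is a scalar, so the contributions from each charge add algebraically: V = Σ kqᵢ/rᵢ.
The distance from each vertex to the centroid is a/√3 = 0.529 m.
V = k[(7.26×10⁻⁶)/(0.529) + (-2.44×10⁻⁶)/(0.529) + (-3.54×10⁻⁶)/(0.529)] = 2.18×10⁴ V.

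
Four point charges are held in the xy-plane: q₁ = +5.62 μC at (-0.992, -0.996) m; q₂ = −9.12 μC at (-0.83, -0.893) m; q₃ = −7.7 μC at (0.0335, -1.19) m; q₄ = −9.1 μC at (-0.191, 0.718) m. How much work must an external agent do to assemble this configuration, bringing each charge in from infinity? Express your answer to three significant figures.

-1.57 J

The assembly work is the sum of pairwise potential energies, U = Σ_{i<j} kqᵢqⱼ/rᵢⱼ.
Pair separations: r₁₂ = 0.192 m, r₁₃ = 1.04 m, r₁₄ = 1.89 m, r₂₃ = 0.913 m, r₂₄ = 1.73 m, r₃₄ = 1.92 m.
Summing all 6 pair terms gives U = -1.57 J.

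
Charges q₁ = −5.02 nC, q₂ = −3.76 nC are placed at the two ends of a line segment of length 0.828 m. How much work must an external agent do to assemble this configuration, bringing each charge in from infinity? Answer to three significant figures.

2.05×10⁻⁷ J

The assembly work is the sum of pairwise potential energies, U = Σ_{i<j} kqᵢqⱼ/rᵢⱼ.
The separation is r = 0.828 m.
U = (2.05×10⁻⁷) = 2.05×10⁻⁷ J.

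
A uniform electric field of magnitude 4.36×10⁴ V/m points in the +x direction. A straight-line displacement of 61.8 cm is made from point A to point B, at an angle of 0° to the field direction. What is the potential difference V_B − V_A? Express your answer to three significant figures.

Only the component of displacement along E changes the potential: ΔV = −E·d·cosθ.
ΔV = −(4.36×10⁴ V/m)(0.618 m)cos0° = -2.69×10⁴ V.

-2.69×10⁴ V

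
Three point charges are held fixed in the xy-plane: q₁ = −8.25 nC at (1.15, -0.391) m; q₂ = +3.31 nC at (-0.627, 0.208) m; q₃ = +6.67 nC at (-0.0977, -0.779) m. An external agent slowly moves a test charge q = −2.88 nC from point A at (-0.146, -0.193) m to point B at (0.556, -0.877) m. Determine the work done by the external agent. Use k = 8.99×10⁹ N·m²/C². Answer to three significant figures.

2.31×10⁻⁷ J

For quasistatic motion the external work equals the change in potential energy: W_ext = qΔV = q(V_B − V_A).
At A: distances to the source charges are 1.31 m, 0.626 m, 0.588 m; V_A = Σ kqᵢ/rᵢ = 92.9 V.
At B: distances to the source charges are 0.767 m, 1.61 m, 0.661 m; V_B = Σ kqᵢ/rᵢ = 12.6 V.
ΔV = V_B − V_A = -80.3 V.
W_ext = qΔV = (-2.88×10⁻⁹ C)(-80.3 V) = 2.31×10⁻⁷ J.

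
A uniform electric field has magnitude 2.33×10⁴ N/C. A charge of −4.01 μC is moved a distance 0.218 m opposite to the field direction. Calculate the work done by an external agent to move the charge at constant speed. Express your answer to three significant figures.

-0.0204 J

The potential change for a displacement 0.218 m opposite to the field direction is ΔV = +Ed = 5080 V.
W_ext = qΔV = -0.0204 J.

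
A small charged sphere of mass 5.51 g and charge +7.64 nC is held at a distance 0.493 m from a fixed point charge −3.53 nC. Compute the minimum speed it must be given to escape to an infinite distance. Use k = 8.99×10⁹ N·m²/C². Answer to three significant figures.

To just escape, total mechanical energy must reach zero at infinity: ½mv²_min + U = 0, so ½mv²_min = −U = |kQq|/r.
|U| = |kQq|/r = (8.99×10⁹ N·m²/C²)(3.53×10⁻⁹)(7.64×10⁻⁹)/(0.493) = 4.92×10⁻⁷ J.
v_min = √(2|U|/m) = √(2·4.92×10⁻⁷/5.51×10⁻³) = 0.0134 m/s.

0.0134 m/s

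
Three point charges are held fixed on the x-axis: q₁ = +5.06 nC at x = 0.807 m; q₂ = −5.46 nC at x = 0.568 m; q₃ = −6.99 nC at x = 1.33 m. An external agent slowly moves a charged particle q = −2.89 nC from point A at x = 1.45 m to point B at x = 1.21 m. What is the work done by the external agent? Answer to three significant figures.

-6.16×10⁻⁸ J

For quasistatic motion the external work equals the change in potential energy: W_ext = qΔV = q(V_B − V_A).
At A: distances to the source charges are 0.643 m, 0.882 m, 0.120 m; V_A = Σ kqᵢ/rᵢ = -509 V.
At B: distances to the source charges are 0.403 m, 0.642 m, 0.120 m; V_B = Σ kqᵢ/rᵢ = -487 V.
ΔV = V_B − V_A = 21.3 V.
W_ext = qΔV = (-2.89×10⁻⁹ C)(21.3 V) = -6.16×10⁻⁸ J.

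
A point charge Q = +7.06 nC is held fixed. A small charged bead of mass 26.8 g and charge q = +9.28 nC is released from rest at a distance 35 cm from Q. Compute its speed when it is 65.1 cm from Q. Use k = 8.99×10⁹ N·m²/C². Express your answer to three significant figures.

Only the electrostatic force acts, so mechanical energy is conserved: ½mv² = U₁ − U₂ = kQq(1/r₁ − 1/r₂).
U₁ − U₂ = (8.99×10⁹ N·m²/C²)(7.06×10⁻⁹ C)(9.28×10⁻⁹ C)(1/0.350 − 1/0.651) = 7.78×10⁻⁷ J.
v = √(2·7.78×10⁻⁷/0.0268) = 7.62×10⁻³ m/s.

7.62×10⁻³ m/s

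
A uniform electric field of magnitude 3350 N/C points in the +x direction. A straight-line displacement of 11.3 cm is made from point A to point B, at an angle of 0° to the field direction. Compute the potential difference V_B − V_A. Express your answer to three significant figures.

Only the component of displacement along E changes the potential: ΔV = −E·d·cosθ.
ΔV = −(3350 V/m)(0.113 m)cos0° = -379 V.

-379 V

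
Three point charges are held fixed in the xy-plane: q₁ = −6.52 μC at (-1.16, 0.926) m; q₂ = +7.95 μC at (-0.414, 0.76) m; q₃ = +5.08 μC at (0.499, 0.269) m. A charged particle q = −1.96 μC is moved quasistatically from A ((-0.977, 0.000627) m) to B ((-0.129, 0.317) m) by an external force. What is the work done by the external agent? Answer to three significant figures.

For quasistatic motion the external work equals the change in potential energy: W_ext = qΔV = q(V_B − V_A).
At A: distances to the source charges are 0.943 m, 0.945 m, 1.50 m; V_A = Σ kqᵢ/rᵢ = 4.39×10⁴ V.
At B: distances to the source charges are 1.20 m, 0.527 m, 0.630 m; V_B = Σ kqᵢ/rᵢ = 1.59×10⁵ V.
ΔV = V_B − V_A = 1.15×10⁵ V.
W_ext = qΔV = (-1.96×10⁻⁶ C)(1.15×10⁵ V) = -0.226 J.

-0.226 J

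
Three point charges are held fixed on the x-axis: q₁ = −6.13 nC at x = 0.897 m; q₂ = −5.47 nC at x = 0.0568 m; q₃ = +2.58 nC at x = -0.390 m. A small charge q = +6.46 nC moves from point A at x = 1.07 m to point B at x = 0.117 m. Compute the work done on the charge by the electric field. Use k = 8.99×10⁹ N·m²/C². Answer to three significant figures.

3.17×10⁻⁶ J

The work done by the electric force is W_field = −ΔU = −q(V_B − V_A) = q(V_A − V_B).
At A: distances to the source charges are 0.173 m, 1.01 m, 1.46 m; V_A = Σ kqᵢ/rᵢ = -351 V.
At B: distances to the source charges are 0.780 m, 0.0602 m, 0.507 m; V_B = Σ kqᵢ/rᵢ = -842 V.
ΔV = V_B − V_A = -491 V.
W_field = −qΔV = −(6.46×10⁻⁹ C)(-491 V) = 3.17×10⁻⁶ J.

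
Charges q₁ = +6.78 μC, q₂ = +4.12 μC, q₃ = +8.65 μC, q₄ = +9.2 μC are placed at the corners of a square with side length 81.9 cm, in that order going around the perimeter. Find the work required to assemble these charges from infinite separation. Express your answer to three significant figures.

3.01 J

The assembly work is the sum of pairwise potential energies, U = Σ_{i<j} kqᵢqⱼ/rᵢⱼ.
The four side pairs have separation 0.819 m and the two diagonal pairs 1.16 m.
Summing all 6 pair terms gives U = 3.01 J.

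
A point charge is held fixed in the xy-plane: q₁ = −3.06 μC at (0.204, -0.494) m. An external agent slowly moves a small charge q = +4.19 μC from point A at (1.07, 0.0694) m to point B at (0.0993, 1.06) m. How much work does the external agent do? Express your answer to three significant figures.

0.0376 J

For quasistatic motion the external work equals the change in potential energy: W_ext = qΔV = q(V_B − V_A).
At A: distance to the source charge is 1.03 m; V_A = kq₁/r = -2.66×10⁴ V.
At B: distance to the source charge is 1.56 m; V_B = kq₁/r = -1.77×10⁴ V.
ΔV = V_B − V_A = 8960 V.
W_ext = qΔV = (4.19×10⁻⁶ C)(8960 V) = 0.0376 J.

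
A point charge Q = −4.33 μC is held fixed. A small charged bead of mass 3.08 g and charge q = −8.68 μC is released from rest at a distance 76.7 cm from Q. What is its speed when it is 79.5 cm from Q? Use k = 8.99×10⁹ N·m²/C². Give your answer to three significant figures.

Only the electrostatic force acts, so mechanical energy is conserved: ½mv² = U₁ − U₂ = kQq(1/r₁ − 1/r₂).
U₁ − U₂ = (8.99×10⁹ N·m²/C²)(-4.33×10⁻⁶ C)(-8.68×10⁻⁶ C)(1/0.767 − 1/0.795) = 0.0155 J.
v = √(2·0.0155/3.08×10⁻³) = 3.17 m/s.

3.17 m/s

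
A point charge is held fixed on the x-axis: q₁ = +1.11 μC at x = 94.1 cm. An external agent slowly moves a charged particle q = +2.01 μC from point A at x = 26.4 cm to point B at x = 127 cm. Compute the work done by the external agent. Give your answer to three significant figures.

0.0313 J

For quasistatic motion the external work equals the change in potential energy: W_ext = qΔV = q(V_B − V_A).
At A: distance to the source charge is 0.677 m; V_A = kq₁/r = 1.47×10⁴ V.
At B: distance to the source charge is 0.329 m; V_B = kq₁/r = 3.03×10⁴ V.
ΔV = V_B − V_A = 1.56×10⁴ V.
W_ext = qΔV = (2.01×10⁻⁶ C)(1.56×10⁴ V) = 0.0313 J.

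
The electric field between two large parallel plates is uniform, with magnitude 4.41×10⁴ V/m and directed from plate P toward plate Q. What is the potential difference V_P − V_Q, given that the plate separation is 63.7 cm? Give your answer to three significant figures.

In a uniform field, potential decreases in the direction of E: ΔV = −E·d for a displacement d parallel to E.
Going from Q to P is a displacement of 63.7 cm opposite to the field, so V_P − V_Q = +Ed = 2.81×10⁴ V.

2.81×10⁴ V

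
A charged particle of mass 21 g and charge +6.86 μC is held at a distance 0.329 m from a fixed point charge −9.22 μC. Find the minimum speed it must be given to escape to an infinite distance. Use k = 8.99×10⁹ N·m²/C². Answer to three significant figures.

To just escape, total mechanical energy must reach zero at infinity: ½mv²_min + U = 0, so ½mv²_min = −U = |kQq|/r.
|U| = |kQq|/r = (8.99×10⁹ N·m²/C²)(9.22×10⁻⁶)(6.86×10⁻⁶)/(0.329) = 1.73 J.
v_min = √(2|U|/m) = √(2·1.73/0.0210) = 12.8 m/s.

12.8 m/s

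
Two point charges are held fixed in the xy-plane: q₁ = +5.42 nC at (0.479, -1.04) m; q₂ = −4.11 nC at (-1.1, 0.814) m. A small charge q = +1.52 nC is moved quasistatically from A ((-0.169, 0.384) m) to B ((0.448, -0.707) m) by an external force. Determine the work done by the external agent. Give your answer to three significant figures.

For quasistatic motion the external work equals the change in potential energy: W_ext = qΔV = q(V_B − V_A).
At A: distances to the source charges are 1.56 m, 1.03 m; V_A = Σ kqᵢ/rᵢ = -4.89 V.
At B: distances to the source charges are 0.334 m, 2.17 m; V_B = Σ kqᵢ/rᵢ = 129 V.
ΔV = V_B − V_A = 134 V.
W_ext = qΔV = (1.52×10⁻⁹ C)(134 V) = 2.03×10⁻⁷ J.

2.03×10⁻⁷ J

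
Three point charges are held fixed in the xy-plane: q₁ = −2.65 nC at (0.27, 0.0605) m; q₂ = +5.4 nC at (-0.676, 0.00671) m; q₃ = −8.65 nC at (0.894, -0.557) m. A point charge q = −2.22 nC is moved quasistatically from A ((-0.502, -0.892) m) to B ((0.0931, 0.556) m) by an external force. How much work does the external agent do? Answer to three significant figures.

For quasistatic motion the external work equals the change in potential energy: W_ext = qΔV = q(V_B − V_A).
At A: distances to the source charges are 1.23 m, 0.915 m, 1.44 m; V_A = Σ kqᵢ/rᵢ = -20.6 V.
At B: distances to the source charges are 0.526 m, 0.945 m, 1.37 m; V_B = Σ kqᵢ/rᵢ = -50.6 V.
ΔV = V_B − V_A = -30.1 V.
W_ext = qΔV = (-2.22×10⁻⁹ C)(-30.1 V) = 6.67×10⁻⁸ J.

6.67×10⁻⁸ J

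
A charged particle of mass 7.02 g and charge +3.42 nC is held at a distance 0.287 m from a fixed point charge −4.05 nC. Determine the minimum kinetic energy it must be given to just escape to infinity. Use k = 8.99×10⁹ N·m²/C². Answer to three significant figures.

4.34×10⁻⁷ J

To just escape, total mechanical energy must reach zero at infinity: ½mv²_min + U = 0, so ½mv²_min = −U = |kQq|/r.
|U| = |kQq|/r = (8.99×10⁹ N·m²/C²)(4.05×10⁻⁹)(3.42×10⁻⁹)/(0.287) = 4.34×10⁻⁷ J.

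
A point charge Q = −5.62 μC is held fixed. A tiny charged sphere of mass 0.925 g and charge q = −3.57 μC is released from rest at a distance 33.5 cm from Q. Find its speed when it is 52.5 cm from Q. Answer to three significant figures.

20.5 m/s

Only the electrostatic force acts, so mechanical energy is conserved: ½mv² = U₁ − U₂ = kQq(1/r₁ − 1/r₂).
U₁ − U₂ = (8.99×10⁹ N·m²/C²)(-5.62×10⁻⁶ C)(-3.57×10⁻⁶ C)(1/0.335 − 1/0.525) = 0.195 J.
v = √(2·0.195/9.25×10⁻⁴) = 20.5 m/s.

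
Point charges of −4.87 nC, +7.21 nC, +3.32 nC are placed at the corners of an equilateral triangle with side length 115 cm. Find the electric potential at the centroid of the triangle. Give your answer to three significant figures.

Electric potential is a scalar, so the contributions from each charge add algebraically: V = Σ kqᵢ/rᵢ.
The distance from each vertex to the centroid is a/√3 = 0.664 m.
V = k[(-4.87×10⁻⁹)/(0.664) + (7.21×10⁻⁹)/(0.664) + (3.32×10⁻⁹)/(0.664)] = 76.6 V.

76.6 V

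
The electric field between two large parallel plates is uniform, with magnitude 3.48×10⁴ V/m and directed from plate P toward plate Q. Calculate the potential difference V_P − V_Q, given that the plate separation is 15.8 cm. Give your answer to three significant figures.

In a uniform field, potential decreases in the direction of E: ΔV = −E·d for a displacement d parallel to E.
Going from Q to P is a displacement of 15.8 cm opposite to the field, so V_P − V_Q = +Ed = 5500 V.

5500 V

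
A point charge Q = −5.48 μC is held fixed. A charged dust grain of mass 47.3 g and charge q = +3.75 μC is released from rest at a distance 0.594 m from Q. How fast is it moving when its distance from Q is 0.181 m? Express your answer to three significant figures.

5.48 m/s

Only the electrostatic force acts, so mechanical energy is conserved: ½mv² = U₁ − U₂ = kQq(1/r₁ − 1/r₂).
U₁ − U₂ = (8.99×10⁹ N·m²/C²)(-5.48×10⁻⁶ C)(3.75×10⁻⁶ C)(1/0.594 − 1/0.181) = 0.710 J.
v = √(2·0.710/0.0473) = 5.48 m/s.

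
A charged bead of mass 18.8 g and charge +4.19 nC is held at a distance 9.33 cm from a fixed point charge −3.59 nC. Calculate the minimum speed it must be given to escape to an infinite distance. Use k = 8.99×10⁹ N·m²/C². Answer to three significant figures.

0.0124 m/s

To just escape, total mechanical energy must reach zero at infinity: ½mv²_min + U = 0, so ½mv²_min = −U = |kQq|/r.
|U| = |kQq|/r = (8.99×10⁹ N·m²/C²)(3.59×10⁻⁹)(4.19×10⁻⁹)/(0.0933) = 1.45×10⁻⁶ J.
v_min = √(2|U|/m) = √(2·1.45×10⁻⁶/0.0188) = 0.0124 m/s.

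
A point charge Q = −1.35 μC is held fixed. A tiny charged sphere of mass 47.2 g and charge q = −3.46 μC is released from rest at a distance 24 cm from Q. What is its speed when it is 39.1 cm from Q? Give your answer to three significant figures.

Only the electrostatic force acts, so mechanical energy is conserved: ½mv² = U₁ − U₂ = kQq(1/r₁ − 1/r₂).
U₁ − U₂ = (8.99×10⁹ N·m²/C²)(-1.35×10⁻⁶ C)(-3.46×10⁻⁶ C)(1/0.240 − 1/0.391) = 0.0676 J.
v = √(2·0.0676/0.0472) = 1.69 m/s.

1.69 m/s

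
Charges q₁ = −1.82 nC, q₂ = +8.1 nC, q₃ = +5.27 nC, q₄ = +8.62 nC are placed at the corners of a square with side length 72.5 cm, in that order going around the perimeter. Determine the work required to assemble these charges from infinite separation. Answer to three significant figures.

The assembly work is the sum of pairwise potential energies, U = Σ_{i<j} kqᵢqⱼ/rᵢⱼ.
The four side pairs have separation 0.725 m and the two diagonal pairs 1.03 m.
Summing all 6 pair terms gives U = 1.24×10⁻⁶ J.

1.24×10⁻⁶ J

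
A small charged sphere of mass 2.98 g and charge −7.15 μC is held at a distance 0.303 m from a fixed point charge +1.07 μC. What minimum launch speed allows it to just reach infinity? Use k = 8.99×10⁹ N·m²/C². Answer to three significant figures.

To just escape, total mechanical energy must reach zero at infinity: ½mv²_min + U = 0, so ½mv²_min = −U = |kQq|/r.
|U| = |kQq|/r = (8.99×10⁹ N·m²/C²)(1.07×10⁻⁶)(7.15×10⁻⁶)/(0.303) = 0.227 J.
v_min = √(2|U|/m) = √(2·0.227/2.98×10⁻³) = 12.3 m/s.

12.3 m/s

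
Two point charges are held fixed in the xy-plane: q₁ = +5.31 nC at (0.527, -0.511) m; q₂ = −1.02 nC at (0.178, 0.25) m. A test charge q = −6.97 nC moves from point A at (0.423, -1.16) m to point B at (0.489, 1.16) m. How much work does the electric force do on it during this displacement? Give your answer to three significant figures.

-3.29×10⁻⁷ J

The work done by the electric force is W_field = −ΔU = −q(V_B − V_A) = q(V_A − V_B).
At A: distances to the source charges are 0.657 m, 1.43 m; V_A = Σ kqᵢ/rᵢ = 66.2 V.
At B: distances to the source charges are 1.67 m, 0.962 m; V_B = Σ kqᵢ/rᵢ = 19.0 V.
ΔV = V_B − V_A = -47.2 V.
W_field = −qΔV = −(-6.97×10⁻⁹ C)(-47.2 V) = -3.29×10⁻⁷ J.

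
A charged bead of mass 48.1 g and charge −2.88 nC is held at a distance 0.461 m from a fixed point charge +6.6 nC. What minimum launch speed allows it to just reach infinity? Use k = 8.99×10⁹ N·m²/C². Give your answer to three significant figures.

To just escape, total mechanical energy must reach zero at infinity: ½mv²_min + U = 0, so ½mv²_min = −U = |kQq|/r.
|U| = |kQq|/r = (8.99×10⁹ N·m²/C²)(6.60×10⁻⁹)(2.88×10⁻⁹)/(0.461) = 3.71×10⁻⁷ J.
v_min = √(2|U|/m) = √(2·3.71×10⁻⁷/0.0481) = 3.93×10⁻³ m/s.

3.93×10⁻³ m/s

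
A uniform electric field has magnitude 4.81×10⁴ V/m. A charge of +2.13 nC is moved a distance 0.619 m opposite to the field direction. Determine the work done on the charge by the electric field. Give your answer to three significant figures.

-6.34×10⁻⁵ J

The potential change for a displacement 0.619 m opposite to the field direction is ΔV = +Ed = 2.98×10⁴ V.
W_field = −qΔV = -6.34×10⁻⁵ J.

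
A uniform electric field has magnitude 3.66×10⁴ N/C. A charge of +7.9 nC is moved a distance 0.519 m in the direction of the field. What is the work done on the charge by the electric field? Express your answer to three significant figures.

The potential change for a displacement 0.519 m in the direction of the field is ΔV = −Ed = -1.90×10⁴ V.
W_field = −qΔV = 1.50×10⁻⁴ J.

1.50×10⁻⁴ J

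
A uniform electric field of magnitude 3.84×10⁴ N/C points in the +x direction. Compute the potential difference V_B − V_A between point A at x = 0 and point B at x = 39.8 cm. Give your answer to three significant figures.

In a uniform field, potential decreases in the direction of E: V_B − V_A = −E·Δx.
V_B − V_A = −(3.84×10⁴ V/m)(0.398 m) = -1.53×10⁴ V.

-1.53×10⁴ V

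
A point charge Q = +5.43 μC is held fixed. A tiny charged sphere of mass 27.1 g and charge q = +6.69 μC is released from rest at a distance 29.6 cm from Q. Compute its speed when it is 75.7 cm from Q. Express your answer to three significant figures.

7.04 m/s

Only the electrostatic force acts, so mechanical energy is conserved: ½mv² = U₁ − U₂ = kQq(1/r₁ − 1/r₂).
U₁ − U₂ = (8.99×10⁹ N·m²/C²)(5.43×10⁻⁶ C)(6.69×10⁻⁶ C)(1/0.296 − 1/0.757) = 0.672 J.
v = √(2·0.672/0.0271) = 7.04 m/s.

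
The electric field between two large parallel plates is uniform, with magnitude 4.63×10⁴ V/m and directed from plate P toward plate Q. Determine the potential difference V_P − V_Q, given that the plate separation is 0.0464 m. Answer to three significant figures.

In a uniform field, potential decreases in the direction of E: ΔV = −E·d for a displacement d parallel to E.
Going from Q to P is a displacement of 0.0464 m opposite to the field, so V_P − V_Q = +Ed = 2150 V.

2150 V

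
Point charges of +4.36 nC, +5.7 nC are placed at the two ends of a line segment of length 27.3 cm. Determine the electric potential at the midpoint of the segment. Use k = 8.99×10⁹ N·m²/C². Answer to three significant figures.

Electric potential is a scalar, so the contributions from each charge add algebraically: V = Σ kqᵢ/rᵢ.
Each charge is 0.137 m from the midpoint.
V = k[(4.36×10⁻⁹)/(0.137) + (5.70×10⁻⁹)/(0.137)] = 663 V.

663 V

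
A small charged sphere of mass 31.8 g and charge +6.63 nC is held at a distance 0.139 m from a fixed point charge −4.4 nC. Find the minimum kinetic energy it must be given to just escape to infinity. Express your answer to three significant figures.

To just escape, total mechanical energy must reach zero at infinity: ½mv²_min + U = 0, so ½mv²_min = −U = |kQq|/r.
|U| = |kQq|/r = (8.99×10⁹ N·m²/C²)(4.40×10⁻⁹)(6.63×10⁻⁹)/(0.139) = 1.89×10⁻⁶ J.

1.89×10⁻⁶ J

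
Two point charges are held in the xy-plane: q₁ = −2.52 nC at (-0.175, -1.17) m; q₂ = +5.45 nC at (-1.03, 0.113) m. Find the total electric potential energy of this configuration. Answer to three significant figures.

The work to assemble the configuration equals its total potential energy, U = Σ kqᵢqⱼ/rᵢⱼ over all pairs.
Pair separations: r₁₂ = 1.54 m.
U = (-8.01×10⁻⁸) = -8.01×10⁻⁸ J.

-8.01×10⁻⁸ J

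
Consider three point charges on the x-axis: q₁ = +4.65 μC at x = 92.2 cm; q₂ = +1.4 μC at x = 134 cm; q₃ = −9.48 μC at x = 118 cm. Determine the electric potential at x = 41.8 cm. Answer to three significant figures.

-1.52×10⁴ V

The total potential is the scalar sum of each charge's contribution, V = Σ kqᵢ/rᵢ.
Distances from the field point to each charge: r₁ = 0.504 m, r₂ = 0.922 m, r₃ = 0.762 m.
V = k[(4.65×10⁻⁶)/(0.504) + (1.40×10⁻⁶)/(0.922) + (-9.48×10⁻⁶)/(0.762)] = -1.52×10⁴ V.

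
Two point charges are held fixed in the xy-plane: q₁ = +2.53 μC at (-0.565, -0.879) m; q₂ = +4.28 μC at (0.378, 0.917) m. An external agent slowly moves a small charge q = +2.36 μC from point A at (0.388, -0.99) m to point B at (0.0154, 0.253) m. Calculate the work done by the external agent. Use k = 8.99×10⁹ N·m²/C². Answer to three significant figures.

For quasistatic motion the external work equals the change in potential energy: W_ext = qΔV = q(V_B − V_A).
At A: distances to the source charges are 0.959 m, 1.91 m; V_A = Σ kqᵢ/rᵢ = 4.39×10⁴ V.
At B: distances to the source charges are 1.27 m, 0.757 m; V_B = Σ kqᵢ/rᵢ = 6.87×10⁴ V.
ΔV = V_B − V_A = 2.49×10⁴ V.
W_ext = qΔV = (2.36×10⁻⁶ C)(2.49×10⁴ V) = 0.0587 J.

0.0587 J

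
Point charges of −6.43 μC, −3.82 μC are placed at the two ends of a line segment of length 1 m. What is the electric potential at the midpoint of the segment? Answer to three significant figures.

-1.84×10⁵ V

Electric potential is a scalar, so the contributions from each charge add algebraically: V = Σ kqᵢ/rᵢ.
Each charge is 0.500 m from the midpoint.
V = k[(-6.43×10⁻⁶)/(0.500) + (-3.82×10⁻⁶)/(0.500)] = -1.84×10⁵ V.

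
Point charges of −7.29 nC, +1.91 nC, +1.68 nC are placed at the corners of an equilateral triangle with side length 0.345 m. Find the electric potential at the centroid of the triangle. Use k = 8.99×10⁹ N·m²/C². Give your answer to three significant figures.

The total potential is the scalar sum of each charge's contribution, V = Σ kqᵢ/rᵢ.
The distance from each vertex to the centroid is a/√3 = 0.199 m.
V = k[(-7.29×10⁻⁹)/(0.199) + (1.91×10⁻⁹)/(0.199) + (1.68×10⁻⁹)/(0.199)] = -167 V.

-167 V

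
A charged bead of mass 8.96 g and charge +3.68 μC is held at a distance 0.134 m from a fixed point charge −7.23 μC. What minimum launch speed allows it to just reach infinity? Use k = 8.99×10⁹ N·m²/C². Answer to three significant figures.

20.0 m/s

To just escape, total mechanical energy must reach zero at infinity: ½mv²_min + U = 0, so ½mv²_min = −U = |kQq|/r.
|U| = |kQq|/r = (8.99×10⁹ N·m²/C²)(7.23×10⁻⁶)(3.68×10⁻⁶)/(0.134) = 1.79 J.
v_min = √(2|U|/m) = √(2·1.79/8.96×10⁻³) = 20.0 m/s.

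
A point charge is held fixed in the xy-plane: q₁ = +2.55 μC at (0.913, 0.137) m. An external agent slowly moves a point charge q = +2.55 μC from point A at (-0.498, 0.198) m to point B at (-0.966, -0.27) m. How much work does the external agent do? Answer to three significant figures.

-0.0110 J

For quasistatic motion the external work equals the change in potential energy: W_ext = qΔV = q(V_B − V_A).
At A: distance to the source charge is 1.41 m; V_A = kq₁/r = 1.62×10⁴ V.
At B: distance to the source charge is 1.92 m; V_B = kq₁/r = 1.19×10⁴ V.
ΔV = V_B − V_A = -4310 V.
W_ext = qΔV = (2.55×10⁻⁶ C)(-4310 V) = -0.0110 J.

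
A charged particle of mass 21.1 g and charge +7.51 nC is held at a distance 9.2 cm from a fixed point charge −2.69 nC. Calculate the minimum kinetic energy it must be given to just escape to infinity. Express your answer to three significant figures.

1.97×10⁻⁶ J

To just escape, total mechanical energy must reach zero at infinity: ½mv²_min + U = 0, so ½mv²_min = −U = |kQq|/r.
|U| = |kQq|/r = (8.99×10⁹ N·m²/C²)(2.69×10⁻⁹)(7.51×10⁻⁹)/(0.0920) = 1.97×10⁻⁶ J.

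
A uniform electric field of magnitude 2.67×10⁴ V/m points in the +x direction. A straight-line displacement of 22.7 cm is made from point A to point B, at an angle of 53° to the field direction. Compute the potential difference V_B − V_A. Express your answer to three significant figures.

-3650 V

Only the component of displacement along E changes the potential: ΔV = −E·d·cosθ.
ΔV = −(2.67×10⁴ V/m)(0.227 m)cos53° = -3650 V.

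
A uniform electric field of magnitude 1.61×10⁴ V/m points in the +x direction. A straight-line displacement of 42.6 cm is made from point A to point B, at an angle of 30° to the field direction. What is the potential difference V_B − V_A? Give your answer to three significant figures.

Only the component of displacement along E changes the potential: ΔV = −E·d·cosθ.
ΔV = −(1.61×10⁴ V/m)(0.426 m)cos30° = -5940 V.

-5940 V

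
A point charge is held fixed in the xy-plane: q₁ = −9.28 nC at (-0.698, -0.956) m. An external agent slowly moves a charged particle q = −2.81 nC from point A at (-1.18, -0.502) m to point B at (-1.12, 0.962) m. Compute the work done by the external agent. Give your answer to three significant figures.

-2.35×10⁻⁷ J

For quasistatic motion the external work equals the change in potential energy: W_ext = qΔV = q(V_B − V_A).
At A: distance to the source charge is 0.662 m; V_A = kq₁/r = -126 V.
At B: distance to the source charge is 1.96 m; V_B = kq₁/r = -42.5 V.
ΔV = V_B − V_A = 83.5 V.
W_ext = qΔV = (-2.81×10⁻⁹ C)(83.5 V) = -2.35×10⁻⁷ J.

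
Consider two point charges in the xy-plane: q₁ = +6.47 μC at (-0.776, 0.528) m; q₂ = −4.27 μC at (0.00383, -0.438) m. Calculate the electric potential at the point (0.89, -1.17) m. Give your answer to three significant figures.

Electric potential is a scalar, so the contributions from each charge add algebraically: V = Σ kqᵢ/rᵢ.
Distances from the field point to each charge: r₁ = 2.38 m, r₂ = 1.15 m.
V = k[(6.47×10⁻⁶)/(2.38) + (-4.27×10⁻⁶)/(1.15)] = -8950 V.

-8950 V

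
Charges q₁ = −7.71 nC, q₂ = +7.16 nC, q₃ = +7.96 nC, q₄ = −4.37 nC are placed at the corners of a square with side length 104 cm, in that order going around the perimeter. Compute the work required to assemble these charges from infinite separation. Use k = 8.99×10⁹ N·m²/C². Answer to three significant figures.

-5.60×10⁻⁷ J

The work to assemble the configuration equals its total potential energy, U = Σ kqᵢqⱼ/rᵢⱼ over all pairs.
The four side pairs have separation 1.04 m and the two diagonal pairs 1.47 m.
Summing all 6 pair terms gives U = -5.60×10⁻⁷ J.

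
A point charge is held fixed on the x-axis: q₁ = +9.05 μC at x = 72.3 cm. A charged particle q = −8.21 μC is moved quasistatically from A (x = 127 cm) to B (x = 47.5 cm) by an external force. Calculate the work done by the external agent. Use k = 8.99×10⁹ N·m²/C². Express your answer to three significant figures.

For quasistatic motion the external work equals the change in potential energy: W_ext = qΔV = q(V_B − V_A).
At A: distance to the source charge is 0.547 m; V_A = kq₁/r = 1.49×10⁵ V.
At B: distance to the source charge is 0.248 m; V_B = kq₁/r = 3.28×10⁵ V.
ΔV = V_B − V_A = 1.79×10⁵ V.
W_ext = qΔV = (-8.21×10⁻⁶ C)(1.79×10⁵ V) = -1.47 J.

-1.47 J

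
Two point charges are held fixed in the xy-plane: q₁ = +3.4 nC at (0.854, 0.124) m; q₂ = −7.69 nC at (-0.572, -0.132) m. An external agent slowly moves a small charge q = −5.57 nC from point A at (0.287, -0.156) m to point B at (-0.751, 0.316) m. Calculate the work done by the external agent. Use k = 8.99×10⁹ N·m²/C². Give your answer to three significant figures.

For quasistatic motion the external work equals the change in potential energy: W_ext = qΔV = q(V_B − V_A).
At A: distances to the source charges are 0.632 m, 0.859 m; V_A = Σ kqᵢ/rᵢ = -32.1 V.
At B: distances to the source charges are 1.62 m, 0.482 m; V_B = Σ kqᵢ/rᵢ = -124 V.
ΔV = V_B − V_A = -92.3 V.
W_ext = qΔV = (-5.57×10⁻⁹ C)(-92.3 V) = 5.14×10⁻⁷ J.

5.14×10⁻⁷ J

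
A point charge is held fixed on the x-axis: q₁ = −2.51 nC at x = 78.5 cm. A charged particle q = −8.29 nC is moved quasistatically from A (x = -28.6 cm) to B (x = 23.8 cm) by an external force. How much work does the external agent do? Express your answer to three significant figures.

For quasistatic motion the external work equals the change in potential energy: W_ext = qΔV = q(V_B − V_A).
At A: distance to the source charge is 1.07 m; V_A = kq₁/r = -21.1 V.
At B: distance to the source charge is 0.547 m; V_B = kq₁/r = -41.3 V.
ΔV = V_B − V_A = -20.2 V.
W_ext = qΔV = (-8.29×10⁻⁹ C)(-20.2 V) = 1.67×10⁻⁷ J.

1.67×10⁻⁷ J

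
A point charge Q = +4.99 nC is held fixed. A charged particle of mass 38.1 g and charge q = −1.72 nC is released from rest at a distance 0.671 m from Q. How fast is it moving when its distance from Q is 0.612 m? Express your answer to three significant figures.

Only the electrostatic force acts, so mechanical energy is conserved: ½mv² = U₁ − U₂ = kQq(1/r₁ − 1/r₂).
U₁ − U₂ = (8.99×10⁹ N·m²/C²)(4.99×10⁻⁹ C)(-1.72×10⁻⁹ C)(1/0.671 − 1/0.612) = 1.11×10⁻⁸ J.
v = √(2·1.11×10⁻⁸/0.0381) = 7.63×10⁻⁴ m/s.

7.63×10⁻⁴ m/s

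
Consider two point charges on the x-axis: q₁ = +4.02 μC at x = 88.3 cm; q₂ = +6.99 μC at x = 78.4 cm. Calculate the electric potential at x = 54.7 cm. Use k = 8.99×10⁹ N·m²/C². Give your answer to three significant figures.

Electric potential is a scalar, so the contributions from each charge add algebraically: V = Σ kqᵢ/rᵢ.
Distances from the field point to each charge: r₁ = 0.336 m, r₂ = 0.237 m.
V = k[(4.02×10⁻⁶)/(0.336) + (6.99×10⁻⁶)/(0.237)] = 3.73×10⁵ V.

3.73×10⁵ V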